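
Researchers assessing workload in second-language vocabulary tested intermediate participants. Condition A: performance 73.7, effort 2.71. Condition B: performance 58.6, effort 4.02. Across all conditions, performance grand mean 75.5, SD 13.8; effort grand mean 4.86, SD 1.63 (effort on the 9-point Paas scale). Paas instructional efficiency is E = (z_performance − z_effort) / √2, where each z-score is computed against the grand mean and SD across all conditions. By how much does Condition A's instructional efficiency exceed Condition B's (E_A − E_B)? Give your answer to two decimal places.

Condition A: z_P = (73.7 − 75.5)/13.8 = -0.1304; z_E = (2.71 − 4.86)/1.63 = -1.3190; E_A = (-0.1304 − (-1.3190))/√2 = 0.8405.
Condition B: z_P = (58.6 − 75.5)/13.8 = -1.2246; z_E = (4.02 − 4.86)/1.63 = -0.5153; E_B = (-1.2246 − (-0.5153))/√2 = -0.5016.
E_A − E_B = 0.8405 − (-0.5016) = 1.3421 ≈ 1.34.

1.34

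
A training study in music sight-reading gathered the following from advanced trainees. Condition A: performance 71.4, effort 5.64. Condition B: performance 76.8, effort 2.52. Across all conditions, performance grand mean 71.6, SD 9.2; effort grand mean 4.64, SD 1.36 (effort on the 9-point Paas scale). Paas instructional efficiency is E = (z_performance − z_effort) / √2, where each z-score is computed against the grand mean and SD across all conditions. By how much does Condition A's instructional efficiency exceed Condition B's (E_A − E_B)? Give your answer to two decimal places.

Condition A: z_P = (71.4 − 71.6)/9.2 = -0.0217; z_E = (5.64 − 4.64)/1.36 = 0.7353; E_A = (-0.0217 − 0.7353)/√2 = -0.5353.
Condition B: z_P = (76.8 − 71.6)/9.2 = 0.5652; z_E = (2.52 − 4.64)/1.36 = -1.5588; E_B = (0.5652 − (-1.5588))/√2 = 1.5019.
E_A − E_B = -0.5353 − 1.5019 = -2.0372 ≈ -2.04.

-2.04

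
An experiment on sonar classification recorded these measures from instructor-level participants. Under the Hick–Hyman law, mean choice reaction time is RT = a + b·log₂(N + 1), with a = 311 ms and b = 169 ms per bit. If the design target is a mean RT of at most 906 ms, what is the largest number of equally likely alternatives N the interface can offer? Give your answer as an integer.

10

Set 311 + 169·log₂(N + 1) ≤ 906.
log₂(N + 1) ≤ (906 − 311) / 169 = 3.5207.
N + 1 ≤ 2^3.5207 = 11.4772.
N ≤ 10.4772, so the largest integer N is 10.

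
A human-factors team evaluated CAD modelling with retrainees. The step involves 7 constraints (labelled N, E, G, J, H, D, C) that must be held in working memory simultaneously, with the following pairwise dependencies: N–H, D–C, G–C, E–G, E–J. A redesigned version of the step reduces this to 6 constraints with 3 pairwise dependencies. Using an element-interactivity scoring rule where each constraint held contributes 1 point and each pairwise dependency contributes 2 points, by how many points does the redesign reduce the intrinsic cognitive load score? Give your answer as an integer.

Original: 7 × 1 + 5 × 2 = 7 + 10 = 17.
Redesigned: 6 × 1 + 3 × 2 = 6 + 6 = 12.
Reduction = 17 − 12 = 5.

5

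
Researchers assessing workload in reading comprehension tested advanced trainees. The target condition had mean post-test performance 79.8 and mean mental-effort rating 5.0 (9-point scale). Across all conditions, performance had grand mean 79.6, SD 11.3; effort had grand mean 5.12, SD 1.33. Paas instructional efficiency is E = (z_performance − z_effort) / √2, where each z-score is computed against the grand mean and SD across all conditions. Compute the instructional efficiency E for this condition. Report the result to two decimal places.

0.08

z_performance = (79.8 − 79.6) / 11.3 = 0.2000 / 11.3 = 0.0177.
z_effort = (5.0 − 5.12) / 1.33 = -0.1200 / 1.33 = -0.0902.
z_P − z_E = 0.0177 − (-0.0902) = 0.1079.
E = 0.1079 / √2 = 0.1079 / 1.41421 = 0.0763 ≈ 0.08.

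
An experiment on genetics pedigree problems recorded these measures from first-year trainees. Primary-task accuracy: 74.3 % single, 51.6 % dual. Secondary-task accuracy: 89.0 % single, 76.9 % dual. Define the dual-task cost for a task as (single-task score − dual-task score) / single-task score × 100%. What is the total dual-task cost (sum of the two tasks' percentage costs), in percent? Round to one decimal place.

44.1

Primary cost = (74.3 − 51.6) / 74.3 × 100% = 30.5518%.
Secondary cost = (89.0 − 76.9) / 89.0 × 100% = 13.5955%.
Total = 30.5518% + 13.5955% = 44.1473% ≈ 44.1%.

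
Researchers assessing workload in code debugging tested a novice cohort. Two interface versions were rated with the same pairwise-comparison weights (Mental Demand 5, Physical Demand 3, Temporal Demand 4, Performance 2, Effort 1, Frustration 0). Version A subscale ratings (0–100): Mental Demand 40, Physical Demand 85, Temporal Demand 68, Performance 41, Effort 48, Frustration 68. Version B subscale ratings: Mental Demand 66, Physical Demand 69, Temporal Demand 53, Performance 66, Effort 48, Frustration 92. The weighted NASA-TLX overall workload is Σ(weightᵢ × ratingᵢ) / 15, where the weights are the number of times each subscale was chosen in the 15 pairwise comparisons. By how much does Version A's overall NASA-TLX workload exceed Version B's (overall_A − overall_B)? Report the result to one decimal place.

-4.8

Version A weighted sum = 5·40 + 3·85 + 4·68 + 2·41 + 1·48 + 0·68 = 200 + 255 + 272 + 82 + 48 + 0 = 857; overall_A = 857/15 = 57.1333.
Version B weighted sum = 5·66 + 3·69 + 4·53 + 2·66 + 1·48 + 0·92 = 330 + 207 + 212 + 132 + 48 + 0 = 929; overall_B = 929/15 = 61.9333.
Difference = 57.1333 − 61.9333 = -4.8000 ≈ -4.8.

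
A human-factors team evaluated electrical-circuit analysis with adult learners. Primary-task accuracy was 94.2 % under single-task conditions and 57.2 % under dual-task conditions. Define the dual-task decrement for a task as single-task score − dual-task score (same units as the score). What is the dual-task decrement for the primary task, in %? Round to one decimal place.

Decrement = 94.2 − 57.2 = 37.0000 % ≈ 37.0 %.

37.0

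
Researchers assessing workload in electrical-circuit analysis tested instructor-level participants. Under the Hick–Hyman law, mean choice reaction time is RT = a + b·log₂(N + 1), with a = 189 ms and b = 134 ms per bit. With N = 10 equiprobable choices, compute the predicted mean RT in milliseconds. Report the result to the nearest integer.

653

log₂(10 + 1) = log₂(11) = 3.4594.
RT = 189 + 134 × 3.4594 = 189 + 463.5596 = 652.5596 ms.
≈ 653 ms.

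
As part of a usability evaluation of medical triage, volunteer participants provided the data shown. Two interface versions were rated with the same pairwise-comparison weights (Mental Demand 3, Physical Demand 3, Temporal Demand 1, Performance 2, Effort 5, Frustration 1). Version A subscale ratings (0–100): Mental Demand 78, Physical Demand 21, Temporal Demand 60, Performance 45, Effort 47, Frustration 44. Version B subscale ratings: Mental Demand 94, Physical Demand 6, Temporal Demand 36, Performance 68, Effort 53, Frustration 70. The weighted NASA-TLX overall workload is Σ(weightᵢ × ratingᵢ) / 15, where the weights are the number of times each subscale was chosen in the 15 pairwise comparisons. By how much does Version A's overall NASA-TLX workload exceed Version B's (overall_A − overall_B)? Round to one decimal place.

-5.4

Version A weighted sum = 3·78 + 3·21 + 1·60 + 2·45 + 5·47 + 1·44 = 234 + 63 + 60 + 90 + 235 + 44 = 726; overall_A = 726/15 = 48.4000.
Version B weighted sum = 3·94 + 3·6 + 1·36 + 2·68 + 5·53 + 1·70 = 282 + 18 + 36 + 136 + 265 + 70 = 807; overall_B = 807/15 = 53.8000.
Difference = 48.4000 − 53.8000 = -5.4000 ≈ -5.4.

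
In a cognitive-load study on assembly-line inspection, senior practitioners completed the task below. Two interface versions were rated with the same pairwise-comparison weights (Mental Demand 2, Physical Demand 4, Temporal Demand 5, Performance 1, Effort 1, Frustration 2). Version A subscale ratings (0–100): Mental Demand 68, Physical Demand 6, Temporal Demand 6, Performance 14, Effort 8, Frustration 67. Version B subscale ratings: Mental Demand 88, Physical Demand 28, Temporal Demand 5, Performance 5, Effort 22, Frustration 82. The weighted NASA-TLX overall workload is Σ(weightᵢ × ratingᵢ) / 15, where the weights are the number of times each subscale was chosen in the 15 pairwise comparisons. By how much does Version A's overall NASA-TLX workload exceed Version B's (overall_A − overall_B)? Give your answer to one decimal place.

-10.5

Version A weighted sum = 2·68 + 4·6 + 5·6 + 1·14 + 1·8 + 2·67 = 136 + 24 + 30 + 14 + 8 + 134 = 346; overall_A = 346/15 = 23.0667.
Version B weighted sum = 2·88 + 4·28 + 5·5 + 1·5 + 1·22 + 2·82 = 176 + 112 + 25 + 5 + 22 + 164 = 504; overall_B = 504/15 = 33.6000.
Difference = 23.0667 − 33.6000 = -10.5333 ≈ -10.5.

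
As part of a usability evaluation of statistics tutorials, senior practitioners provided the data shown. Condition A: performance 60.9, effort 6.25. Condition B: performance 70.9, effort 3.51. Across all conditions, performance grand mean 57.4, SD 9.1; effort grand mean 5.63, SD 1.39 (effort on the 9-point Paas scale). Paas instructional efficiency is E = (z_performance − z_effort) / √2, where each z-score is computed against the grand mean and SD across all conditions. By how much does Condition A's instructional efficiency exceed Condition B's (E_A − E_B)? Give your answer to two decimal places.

-2.17

Condition A: z_P = (60.9 − 57.4)/9.1 = 0.3846; z_E = (6.25 − 5.63)/1.39 = 0.4460; E_A = (0.3846 − 0.4460)/√2 = -0.0434.
Condition B: z_P = (70.9 − 57.4)/9.1 = 1.4835; z_E = (3.51 − 5.63)/1.39 = -1.5252; E_B = (1.4835 − (-1.5252))/√2 = 2.1275.
E_A − E_B = -0.0434 − 2.1275 = -2.1709 ≈ -2.17.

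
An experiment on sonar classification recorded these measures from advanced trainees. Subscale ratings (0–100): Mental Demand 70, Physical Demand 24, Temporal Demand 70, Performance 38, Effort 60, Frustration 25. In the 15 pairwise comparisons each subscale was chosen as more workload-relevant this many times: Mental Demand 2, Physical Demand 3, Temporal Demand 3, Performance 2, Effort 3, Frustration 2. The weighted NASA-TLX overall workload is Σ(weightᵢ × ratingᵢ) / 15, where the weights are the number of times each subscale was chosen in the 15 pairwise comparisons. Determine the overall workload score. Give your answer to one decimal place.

The tallies are the weights (they sum to 15).
Weighted sum = 2·70 + 3·24 + 3·70 + 2·38 + 3·60 + 2·25
            = 140 + 72 + 210 + 76 + 180 + 50 = 728.
Overall workload = 728 / 15 = 48.5333 ≈ 48.5.

48.5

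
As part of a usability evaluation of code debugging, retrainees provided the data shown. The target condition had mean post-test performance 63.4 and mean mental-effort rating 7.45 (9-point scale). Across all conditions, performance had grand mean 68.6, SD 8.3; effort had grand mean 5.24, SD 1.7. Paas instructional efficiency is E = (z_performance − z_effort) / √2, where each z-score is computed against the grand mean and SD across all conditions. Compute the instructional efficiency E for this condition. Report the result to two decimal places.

z_performance = (63.4 − 68.6) / 8.3 = -5.2000 / 8.3 = -0.6265.
z_effort = (7.45 − 5.24) / 1.7 = 2.2100 / 1.7 = 1.3000.
z_P − z_E = -0.6265 − 1.3000 = -1.9265.
E = -1.9265 / √2 = -1.9265 / 1.41421 = -1.3622 ≈ -1.36.

-1.36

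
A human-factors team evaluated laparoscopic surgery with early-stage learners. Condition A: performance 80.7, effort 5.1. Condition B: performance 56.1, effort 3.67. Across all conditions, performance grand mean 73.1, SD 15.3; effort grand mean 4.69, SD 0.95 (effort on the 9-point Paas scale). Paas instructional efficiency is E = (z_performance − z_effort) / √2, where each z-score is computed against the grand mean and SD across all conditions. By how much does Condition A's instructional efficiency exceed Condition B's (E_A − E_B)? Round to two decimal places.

0.07

Condition A: z_P = (80.7 − 73.1)/15.3 = 0.4967; z_E = (5.1 − 4.69)/0.95 = 0.4316; E_A = (0.4967 − 0.4316)/√2 = 0.0460.
Condition B: z_P = (56.1 − 73.1)/15.3 = -1.1111; z_E = (3.67 − 4.69)/0.95 = -1.0737; E_B = (-1.1111 − (-1.0737))/√2 = -0.0264.
E_A − E_B = 0.0460 − (-0.0264) = 0.0724 ≈ 0.07.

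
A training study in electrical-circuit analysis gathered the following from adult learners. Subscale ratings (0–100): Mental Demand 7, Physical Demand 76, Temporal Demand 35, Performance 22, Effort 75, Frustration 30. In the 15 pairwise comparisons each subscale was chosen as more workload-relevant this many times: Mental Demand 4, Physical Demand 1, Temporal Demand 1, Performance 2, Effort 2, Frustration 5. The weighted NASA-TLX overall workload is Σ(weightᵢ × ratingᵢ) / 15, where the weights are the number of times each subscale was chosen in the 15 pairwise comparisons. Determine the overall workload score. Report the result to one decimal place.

The tallies are the weights (they sum to 15).
Weighted sum = 4·7 + 1·76 + 1·35 + 2·22 + 2·75 + 5·30
            = 28 + 76 + 35 + 44 + 150 + 150 = 483.
Overall workload = 483 / 15 = 32.2000 ≈ 32.2.

32.2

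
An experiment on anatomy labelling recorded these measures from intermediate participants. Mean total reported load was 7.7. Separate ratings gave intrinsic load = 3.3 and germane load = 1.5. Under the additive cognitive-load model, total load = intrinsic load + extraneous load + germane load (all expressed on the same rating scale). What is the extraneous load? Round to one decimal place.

extraneous load = total − intrinsic − germane
             = 7.7 − 3.3 − 1.5 = 2.9.

2.9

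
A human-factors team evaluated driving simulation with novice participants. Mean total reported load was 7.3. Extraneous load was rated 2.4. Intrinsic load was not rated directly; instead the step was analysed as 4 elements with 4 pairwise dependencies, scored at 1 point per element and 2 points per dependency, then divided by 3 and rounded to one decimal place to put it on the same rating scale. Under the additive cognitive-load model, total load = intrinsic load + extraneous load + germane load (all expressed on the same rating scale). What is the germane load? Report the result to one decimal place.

Intrinsic (element-interactivity): (4 × 1 + 4 × 2) / 3 = 12 / 3 = 4.0000 → 4.0.
germane load = total − intrinsic − extraneous
             = 7.3 − 4.0 − 2.4 = 0.9.

0.9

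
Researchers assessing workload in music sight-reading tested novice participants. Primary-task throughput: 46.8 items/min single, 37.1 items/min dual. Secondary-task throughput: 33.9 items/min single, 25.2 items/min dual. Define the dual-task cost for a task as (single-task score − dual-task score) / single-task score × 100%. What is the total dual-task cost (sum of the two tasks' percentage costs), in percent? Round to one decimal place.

46.4

Primary cost = (46.8 − 37.1) / 46.8 × 100% = 20.7265%.
Secondary cost = (33.9 − 25.2) / 33.9 × 100% = 25.6637%.
Total = 20.7265% + 25.6637% = 46.3902% ≈ 46.4%.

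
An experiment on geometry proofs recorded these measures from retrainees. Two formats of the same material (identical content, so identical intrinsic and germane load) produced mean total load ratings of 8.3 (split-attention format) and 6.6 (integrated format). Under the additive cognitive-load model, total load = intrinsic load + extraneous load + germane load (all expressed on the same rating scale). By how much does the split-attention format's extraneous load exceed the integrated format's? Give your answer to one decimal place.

1.7

Intrinsic and germane load are equal across formats, so the difference in total load equals the difference in extraneous load.
Extraneous-load difference = 8.3 − 6.6 = 1.7.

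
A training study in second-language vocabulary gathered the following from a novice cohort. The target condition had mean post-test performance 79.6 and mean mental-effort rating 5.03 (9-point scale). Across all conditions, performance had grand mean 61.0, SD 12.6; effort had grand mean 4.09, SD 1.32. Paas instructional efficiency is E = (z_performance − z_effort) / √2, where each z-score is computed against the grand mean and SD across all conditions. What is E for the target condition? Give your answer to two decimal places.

z_performance = (79.6 − 61.0) / 12.6 = 18.6000 / 12.6 = 1.4762.
z_effort = (5.03 − 4.09) / 1.32 = 0.9400 / 1.32 = 0.7121.
z_P − z_E = 1.4762 − 0.7121 = 0.7641.
E = 0.7641 / √2 = 0.7641 / 1.41421 = 0.5403 ≈ 0.54.

0.54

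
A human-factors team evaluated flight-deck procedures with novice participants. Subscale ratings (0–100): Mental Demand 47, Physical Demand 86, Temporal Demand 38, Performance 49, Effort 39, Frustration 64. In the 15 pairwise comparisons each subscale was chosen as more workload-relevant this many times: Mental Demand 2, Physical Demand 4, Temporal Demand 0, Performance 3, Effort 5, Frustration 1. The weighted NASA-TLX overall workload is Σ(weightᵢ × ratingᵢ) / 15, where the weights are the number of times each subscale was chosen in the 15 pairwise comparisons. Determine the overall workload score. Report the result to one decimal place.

The tallies are the weights (they sum to 15).
Weighted sum = 2·47 + 4·86 + 0·38 + 3·49 + 5·39 + 1·64
            = 94 + 344 + 0 + 147 + 195 + 64 = 844.
Overall workload = 844 / 15 = 56.2667 ≈ 56.3.

56.3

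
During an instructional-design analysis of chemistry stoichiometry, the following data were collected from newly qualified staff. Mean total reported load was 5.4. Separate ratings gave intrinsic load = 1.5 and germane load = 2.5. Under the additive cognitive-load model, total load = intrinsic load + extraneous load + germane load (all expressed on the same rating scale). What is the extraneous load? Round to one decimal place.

1.4

extraneous load = total − intrinsic − germane
             = 5.4 − 1.5 − 2.5 = 1.4.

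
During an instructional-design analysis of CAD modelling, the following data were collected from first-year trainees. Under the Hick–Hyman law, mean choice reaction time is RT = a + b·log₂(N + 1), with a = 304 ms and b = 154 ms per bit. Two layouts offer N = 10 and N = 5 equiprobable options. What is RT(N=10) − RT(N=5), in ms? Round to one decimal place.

RT(10) = 304 + 154·log₂(11) = 304 + 154·3.4594 = 836.7476 ms.
RT(5) = 304 + 154·log₂(6) = 304 + 154·2.5850 = 702.0900 ms.
Difference = 836.7476 − 702.0900 = 134.6576 ≈ 134.7 ms.

134.7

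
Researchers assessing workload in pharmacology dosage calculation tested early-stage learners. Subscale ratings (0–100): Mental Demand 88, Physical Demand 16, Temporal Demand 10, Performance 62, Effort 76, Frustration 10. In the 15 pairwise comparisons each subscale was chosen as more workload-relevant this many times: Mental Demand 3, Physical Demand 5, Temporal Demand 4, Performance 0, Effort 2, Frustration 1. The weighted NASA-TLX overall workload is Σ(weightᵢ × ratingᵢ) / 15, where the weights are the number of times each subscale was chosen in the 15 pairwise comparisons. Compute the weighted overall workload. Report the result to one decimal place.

The tallies are the weights (they sum to 15).
Weighted sum = 3·88 + 5·16 + 4·10 + 0·62 + 2·76 + 1·10
            = 264 + 80 + 40 + 0 + 152 + 10 = 546.
Overall workload = 546 / 15 = 36.4000 ≈ 36.4.

36.4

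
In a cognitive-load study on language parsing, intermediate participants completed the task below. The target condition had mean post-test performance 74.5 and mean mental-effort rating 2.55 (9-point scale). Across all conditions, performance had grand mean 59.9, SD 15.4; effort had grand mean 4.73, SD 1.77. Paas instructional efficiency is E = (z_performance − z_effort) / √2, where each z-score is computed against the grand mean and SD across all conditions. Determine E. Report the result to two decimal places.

z_performance = (74.5 − 59.9) / 15.4 = 14.6000 / 15.4 = 0.9481.
z_effort = (2.55 − 4.73) / 1.77 = -2.1800 / 1.77 = -1.2316.
z_P − z_E = 0.9481 − (-1.2316) = 2.1797.
E = 2.1797 / √2 = 2.1797 / 1.41421 = 1.5413 ≈ 1.54.

1.54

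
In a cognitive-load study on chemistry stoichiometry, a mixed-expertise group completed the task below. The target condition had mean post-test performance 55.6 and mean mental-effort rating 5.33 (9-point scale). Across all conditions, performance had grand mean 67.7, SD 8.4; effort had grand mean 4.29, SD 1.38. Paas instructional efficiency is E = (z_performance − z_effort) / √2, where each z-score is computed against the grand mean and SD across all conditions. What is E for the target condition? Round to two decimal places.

z_performance = (55.6 − 67.7) / 8.4 = -12.1000 / 8.4 = -1.4405.
z_effort = (5.33 − 4.29) / 1.38 = 1.0400 / 1.38 = 0.7536.
z_P − z_E = -1.4405 − 0.7536 = -2.1941.
E = -2.1941 / √2 = -2.1941 / 1.41421 = -1.5515 ≈ -1.55.

-1.55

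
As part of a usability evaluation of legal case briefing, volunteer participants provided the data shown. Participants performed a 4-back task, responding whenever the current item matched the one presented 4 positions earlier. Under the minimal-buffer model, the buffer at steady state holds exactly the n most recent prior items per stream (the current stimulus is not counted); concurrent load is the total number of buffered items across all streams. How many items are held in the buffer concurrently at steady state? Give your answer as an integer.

4

The buffer holds the 4 most recent prior items.
Steady-state concurrent load = 4 items.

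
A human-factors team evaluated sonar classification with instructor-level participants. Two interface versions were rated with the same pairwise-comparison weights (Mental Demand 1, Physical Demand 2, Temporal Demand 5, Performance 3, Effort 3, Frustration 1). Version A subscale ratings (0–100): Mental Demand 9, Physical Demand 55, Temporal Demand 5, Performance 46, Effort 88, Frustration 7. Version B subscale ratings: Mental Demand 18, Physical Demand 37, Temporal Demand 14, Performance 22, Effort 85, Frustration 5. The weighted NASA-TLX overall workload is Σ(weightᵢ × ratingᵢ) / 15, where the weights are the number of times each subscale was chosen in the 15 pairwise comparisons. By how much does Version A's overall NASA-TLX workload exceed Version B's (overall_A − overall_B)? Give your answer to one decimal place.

Version A weighted sum = 1·9 + 2·55 + 5·5 + 3·46 + 3·88 + 1·7 = 9 + 110 + 25 + 138 + 264 + 7 = 553; overall_A = 553/15 = 36.8667.
Version B weighted sum = 1·18 + 2·37 + 5·14 + 3·22 + 3·85 + 1·5 = 18 + 74 + 70 + 66 + 255 + 5 = 488; overall_B = 488/15 = 32.5333.
Difference = 36.8667 − 32.5333 = 4.3334 ≈ 4.3.

4.3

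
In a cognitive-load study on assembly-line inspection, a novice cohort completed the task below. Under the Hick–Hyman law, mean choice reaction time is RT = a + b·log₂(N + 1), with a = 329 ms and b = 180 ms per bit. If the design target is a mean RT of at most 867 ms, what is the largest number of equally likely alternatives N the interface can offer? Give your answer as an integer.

Set 329 + 180·log₂(N + 1) ≤ 867.
log₂(N + 1) ≤ (867 − 329) / 180 = 2.9889.
N + 1 ≤ 2^2.9889 = 7.9387.
N ≤ 6.9387, so the largest integer N is 6.

6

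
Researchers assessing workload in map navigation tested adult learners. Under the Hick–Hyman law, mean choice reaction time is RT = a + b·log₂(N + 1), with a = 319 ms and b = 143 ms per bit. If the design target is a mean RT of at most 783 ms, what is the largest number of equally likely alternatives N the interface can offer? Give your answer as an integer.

8

Set 319 + 143·log₂(N + 1) ≤ 783.
log₂(N + 1) ≤ (783 − 319) / 143 = 3.2448.
N + 1 ≤ 2^3.2448 = 9.4794.
N ≤ 8.4794, so the largest integer N is 8.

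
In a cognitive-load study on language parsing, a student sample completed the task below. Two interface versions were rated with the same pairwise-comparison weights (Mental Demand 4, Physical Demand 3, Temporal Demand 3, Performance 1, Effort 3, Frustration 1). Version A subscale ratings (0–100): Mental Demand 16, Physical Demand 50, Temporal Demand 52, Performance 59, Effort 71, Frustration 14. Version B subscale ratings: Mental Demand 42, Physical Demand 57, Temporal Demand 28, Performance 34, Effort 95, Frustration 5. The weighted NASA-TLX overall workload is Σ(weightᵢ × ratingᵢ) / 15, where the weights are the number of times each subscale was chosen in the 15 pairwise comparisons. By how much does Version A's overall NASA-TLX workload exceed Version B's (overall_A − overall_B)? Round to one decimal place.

-6.1

Version A weighted sum = 4·16 + 3·50 + 3·52 + 1·59 + 3·71 + 1·14 = 64 + 150 + 156 + 59 + 213 + 14 = 656; overall_A = 656/15 = 43.7333.
Version B weighted sum = 4·42 + 3·57 + 3·28 + 1·34 + 3·95 + 1·5 = 168 + 171 + 84 + 34 + 285 + 5 = 747; overall_B = 747/15 = 49.8000.
Difference = 43.7333 − 49.8000 = -6.0667 ≈ -6.1.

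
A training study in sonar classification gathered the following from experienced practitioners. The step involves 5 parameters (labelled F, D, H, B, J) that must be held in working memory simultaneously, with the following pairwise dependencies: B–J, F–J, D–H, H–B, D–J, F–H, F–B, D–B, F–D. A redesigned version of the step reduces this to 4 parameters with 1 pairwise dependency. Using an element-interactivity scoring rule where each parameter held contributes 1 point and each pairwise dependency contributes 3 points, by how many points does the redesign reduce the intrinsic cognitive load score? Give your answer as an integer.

25

Original: 5 × 1 + 9 × 3 = 5 + 27 = 32.
Redesigned: 4 × 1 + 1 × 3 = 4 + 3 = 7.
Reduction = 32 − 7 = 25.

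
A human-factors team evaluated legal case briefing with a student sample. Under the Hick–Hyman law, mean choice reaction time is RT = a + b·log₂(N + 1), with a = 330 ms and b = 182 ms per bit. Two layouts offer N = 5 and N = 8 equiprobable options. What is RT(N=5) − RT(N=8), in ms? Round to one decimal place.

RT(5) = 330 + 182·log₂(6) = 330 + 182·2.5850 = 800.4700 ms.
RT(8) = 330 + 182·log₂(9) = 330 + 182·3.1699 = 906.9218 ms.
Difference = 800.4700 − 906.9218 = -106.4518 ≈ -106.5 ms.

-106.5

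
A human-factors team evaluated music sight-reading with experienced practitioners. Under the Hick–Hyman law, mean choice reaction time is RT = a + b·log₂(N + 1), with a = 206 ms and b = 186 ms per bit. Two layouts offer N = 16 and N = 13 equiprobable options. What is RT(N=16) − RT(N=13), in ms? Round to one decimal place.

RT(16) = 206 + 186·log₂(17) = 206 + 186·4.0875 = 966.2750 ms.
RT(13) = 206 + 186·log₂(14) = 206 + 186·3.8074 = 914.1764 ms.
Difference = 966.2750 − 914.1764 = 52.0986 ≈ 52.1 ms.

52.1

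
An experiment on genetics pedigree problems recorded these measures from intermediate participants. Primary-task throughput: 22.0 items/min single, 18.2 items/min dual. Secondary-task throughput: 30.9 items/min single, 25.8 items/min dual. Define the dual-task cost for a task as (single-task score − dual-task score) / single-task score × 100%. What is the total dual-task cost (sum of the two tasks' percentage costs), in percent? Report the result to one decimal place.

33.8

Primary cost = (22.0 − 18.2) / 22.0 × 100% = 17.2727%.
Secondary cost = (30.9 − 25.8) / 30.9 × 100% = 16.5049%.
Total = 17.2727% + 16.5049% = 33.7776% ≈ 33.8%.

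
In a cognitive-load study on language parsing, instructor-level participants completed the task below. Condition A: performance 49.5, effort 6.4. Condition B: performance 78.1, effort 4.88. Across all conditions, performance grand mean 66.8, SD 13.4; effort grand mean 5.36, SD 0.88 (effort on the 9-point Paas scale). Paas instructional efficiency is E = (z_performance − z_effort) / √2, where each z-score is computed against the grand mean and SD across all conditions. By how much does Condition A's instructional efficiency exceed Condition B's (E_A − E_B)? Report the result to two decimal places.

-2.73

Condition A: z_P = (49.5 − 66.8)/13.4 = -1.2910; z_E = (6.4 − 5.36)/0.88 = 1.1818; E_A = (-1.2910 − 1.1818)/√2 = -1.7485.
Condition B: z_P = (78.1 − 66.8)/13.4 = 0.8433; z_E = (4.88 − 5.36)/0.88 = -0.5455; E_B = (0.8433 − (-0.5455))/√2 = 0.9820.
E_A − E_B = -1.7485 − 0.9820 = -2.7305 ≈ -2.73.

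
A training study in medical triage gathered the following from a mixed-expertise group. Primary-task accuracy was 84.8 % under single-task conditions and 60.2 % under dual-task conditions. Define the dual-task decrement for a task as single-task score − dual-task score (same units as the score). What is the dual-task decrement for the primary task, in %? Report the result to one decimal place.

Decrement = 84.8 − 60.2 = 24.6000 % ≈ 24.6 %.

24.6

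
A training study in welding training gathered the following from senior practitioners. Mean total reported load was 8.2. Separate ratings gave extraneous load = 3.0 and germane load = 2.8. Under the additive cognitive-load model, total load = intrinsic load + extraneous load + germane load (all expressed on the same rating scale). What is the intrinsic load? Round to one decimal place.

intrinsic load = total − extraneous − germane
             = 8.2 − 3.0 − 2.8 = 2.4.

2.4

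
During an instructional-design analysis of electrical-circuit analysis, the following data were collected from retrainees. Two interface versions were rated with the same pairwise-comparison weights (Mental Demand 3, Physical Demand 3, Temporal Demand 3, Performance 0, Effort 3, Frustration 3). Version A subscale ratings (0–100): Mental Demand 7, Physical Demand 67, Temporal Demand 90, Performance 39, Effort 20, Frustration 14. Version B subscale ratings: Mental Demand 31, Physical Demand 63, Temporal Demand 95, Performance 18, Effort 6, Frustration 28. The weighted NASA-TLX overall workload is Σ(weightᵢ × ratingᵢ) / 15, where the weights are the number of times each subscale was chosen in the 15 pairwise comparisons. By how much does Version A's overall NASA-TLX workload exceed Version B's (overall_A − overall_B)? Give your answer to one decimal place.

-5.0

Version A weighted sum = 3·7 + 3·67 + 3·90 + 0·39 + 3·20 + 3·14 = 21 + 201 + 270 + 0 + 60 + 42 = 594; overall_A = 594/15 = 39.6000.
Version B weighted sum = 3·31 + 3·63 + 3·95 + 0·18 + 3·6 + 3·28 = 93 + 189 + 285 + 0 + 18 + 84 = 669; overall_B = 669/15 = 44.6000.
Difference = 39.6000 − 44.6000 = -5.0000 ≈ -5.0.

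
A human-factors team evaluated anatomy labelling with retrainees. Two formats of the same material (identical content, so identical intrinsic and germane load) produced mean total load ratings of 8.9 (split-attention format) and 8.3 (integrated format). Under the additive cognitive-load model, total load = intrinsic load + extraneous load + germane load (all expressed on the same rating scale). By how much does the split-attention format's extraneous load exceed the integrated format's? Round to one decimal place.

0.6

Intrinsic and germane load are equal across formats, so the difference in total load equals the difference in extraneous load.
Extraneous-load difference = 8.9 − 8.3 = 0.6.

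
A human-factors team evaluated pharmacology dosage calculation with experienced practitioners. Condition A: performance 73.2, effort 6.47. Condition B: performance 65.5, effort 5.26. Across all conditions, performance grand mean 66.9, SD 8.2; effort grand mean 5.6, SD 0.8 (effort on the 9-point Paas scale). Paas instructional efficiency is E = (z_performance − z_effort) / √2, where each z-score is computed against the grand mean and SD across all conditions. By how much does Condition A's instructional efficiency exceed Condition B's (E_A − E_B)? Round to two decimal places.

-0.41

Condition A: z_P = (73.2 − 66.9)/8.2 = 0.7683; z_E = (6.47 − 5.6)/0.8 = 1.0875; E_A = (0.7683 − 1.0875)/√2 = -0.2257.
Condition B: z_P = (65.5 − 66.9)/8.2 = -0.1707; z_E = (5.26 − 5.6)/0.8 = -0.4250; E_B = (-0.1707 − (-0.4250))/√2 = 0.1798.
E_A − E_B = -0.2257 − 0.1798 = -0.4055 ≈ -0.41.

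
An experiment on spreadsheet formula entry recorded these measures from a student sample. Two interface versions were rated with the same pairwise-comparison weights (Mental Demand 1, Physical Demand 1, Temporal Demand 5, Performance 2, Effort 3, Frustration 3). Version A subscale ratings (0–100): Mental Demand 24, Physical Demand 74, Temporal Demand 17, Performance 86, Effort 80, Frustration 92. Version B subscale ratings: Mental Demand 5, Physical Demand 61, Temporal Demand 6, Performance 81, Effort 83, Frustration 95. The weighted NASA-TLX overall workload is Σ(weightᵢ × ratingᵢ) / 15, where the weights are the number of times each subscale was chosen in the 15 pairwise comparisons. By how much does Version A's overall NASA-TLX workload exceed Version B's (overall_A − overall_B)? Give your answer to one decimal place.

Version A weighted sum = 1·24 + 1·74 + 5·17 + 2·86 + 3·80 + 3·92 = 24 + 74 + 85 + 172 + 240 + 276 = 871; overall_A = 871/15 = 58.0667.
Version B weighted sum = 1·5 + 1·61 + 5·6 + 2·81 + 3·83 + 3·95 = 5 + 61 + 30 + 162 + 249 + 285 = 792; overall_B = 792/15 = 52.8000.
Difference = 58.0667 − 52.8000 = 5.2667 ≈ 5.3.

5.3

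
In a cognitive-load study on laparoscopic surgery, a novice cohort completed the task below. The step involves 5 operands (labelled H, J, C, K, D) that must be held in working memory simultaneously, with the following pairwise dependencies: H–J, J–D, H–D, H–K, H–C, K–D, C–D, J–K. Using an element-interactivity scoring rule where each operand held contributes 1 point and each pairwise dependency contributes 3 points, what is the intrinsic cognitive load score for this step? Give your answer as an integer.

Count of operands held simultaneously: 5.
Count of pairwise dependencies listed: 8.
Element contribution: 5 × 1 = 5.
Interaction contribution: 8 × 3 = 24.
Intrinsic load = 5 + 24 = 29.

29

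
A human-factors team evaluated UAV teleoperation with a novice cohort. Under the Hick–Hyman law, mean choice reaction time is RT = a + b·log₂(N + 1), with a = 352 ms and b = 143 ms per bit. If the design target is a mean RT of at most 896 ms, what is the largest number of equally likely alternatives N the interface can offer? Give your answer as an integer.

12

Set 352 + 143·log₂(N + 1) ≤ 896.
log₂(N + 1) ≤ (896 − 352) / 143 = 3.8042.
N + 1 ≤ 2^3.8042 = 13.9694.
N ≤ 12.9694, so the largest integer N is 12.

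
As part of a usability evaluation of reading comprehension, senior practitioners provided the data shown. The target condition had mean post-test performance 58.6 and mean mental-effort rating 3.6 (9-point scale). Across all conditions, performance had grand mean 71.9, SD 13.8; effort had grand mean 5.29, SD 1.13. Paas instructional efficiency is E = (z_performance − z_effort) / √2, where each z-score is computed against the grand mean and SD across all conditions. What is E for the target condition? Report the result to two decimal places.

z_performance = (58.6 − 71.9) / 13.8 = -13.3000 / 13.8 = -0.9638.
z_effort = (3.6 − 5.29) / 1.13 = -1.6900 / 1.13 = -1.4956.
z_P − z_E = -0.9638 − (-1.4956) = 0.5318.
E = 0.5318 / √2 = 0.5318 / 1.41421 = 0.3760 ≈ 0.38.

0.38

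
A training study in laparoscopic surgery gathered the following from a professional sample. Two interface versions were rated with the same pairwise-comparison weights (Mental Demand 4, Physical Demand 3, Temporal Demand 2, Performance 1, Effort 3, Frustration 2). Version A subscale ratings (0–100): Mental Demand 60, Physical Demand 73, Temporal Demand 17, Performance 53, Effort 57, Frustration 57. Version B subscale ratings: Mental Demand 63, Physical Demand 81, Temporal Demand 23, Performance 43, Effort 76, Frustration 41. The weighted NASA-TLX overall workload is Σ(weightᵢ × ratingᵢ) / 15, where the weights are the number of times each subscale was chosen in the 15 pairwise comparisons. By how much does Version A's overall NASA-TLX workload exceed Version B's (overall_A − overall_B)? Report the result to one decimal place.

-4.2

Version A weighted sum = 4·60 + 3·73 + 2·17 + 1·53 + 3·57 + 2·57 = 240 + 219 + 34 + 53 + 171 + 114 = 831; overall_A = 831/15 = 55.4000.
Version B weighted sum = 4·63 + 3·81 + 2·23 + 1·43 + 3·76 + 2·41 = 252 + 243 + 46 + 43 + 228 + 82 = 894; overall_B = 894/15 = 59.6000.
Difference = 55.4000 − 59.6000 = -4.2000 ≈ -4.2.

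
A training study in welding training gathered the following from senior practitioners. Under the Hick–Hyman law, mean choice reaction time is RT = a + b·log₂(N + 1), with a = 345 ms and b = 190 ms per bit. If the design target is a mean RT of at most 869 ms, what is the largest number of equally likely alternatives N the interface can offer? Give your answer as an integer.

Set 345 + 190·log₂(N + 1) ≤ 869.
log₂(N + 1) ≤ (869 − 345) / 190 = 2.7579.
N + 1 ≤ 2^2.7579 = 6.7641.
N ≤ 5.7641, so the largest integer N is 5.

5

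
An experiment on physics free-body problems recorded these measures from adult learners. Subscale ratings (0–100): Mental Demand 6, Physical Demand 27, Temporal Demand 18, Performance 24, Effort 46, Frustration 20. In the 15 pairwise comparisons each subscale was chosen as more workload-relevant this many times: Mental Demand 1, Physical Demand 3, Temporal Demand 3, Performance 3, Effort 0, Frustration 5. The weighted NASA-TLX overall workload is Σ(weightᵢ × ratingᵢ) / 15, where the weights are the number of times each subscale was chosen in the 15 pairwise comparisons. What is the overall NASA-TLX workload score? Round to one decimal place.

20.9

The tallies are the weights (they sum to 15).
Weighted sum = 1·6 + 3·27 + 3·18 + 3·24 + 0·46 + 5·20
            = 6 + 81 + 54 + 72 + 0 + 100 = 313.
Overall workload = 313 / 15 = 20.8667 ≈ 20.9.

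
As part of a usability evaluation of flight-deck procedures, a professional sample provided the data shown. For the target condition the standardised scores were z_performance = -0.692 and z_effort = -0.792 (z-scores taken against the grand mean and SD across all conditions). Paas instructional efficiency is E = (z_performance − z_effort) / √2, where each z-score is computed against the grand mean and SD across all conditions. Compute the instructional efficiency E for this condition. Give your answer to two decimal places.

0.07

z_P − z_E = -0.692 − (-0.792) = 0.1000.
E = 0.1000 / √2 = 0.1000 / 1.41421 = 0.0707 ≈ 0.07.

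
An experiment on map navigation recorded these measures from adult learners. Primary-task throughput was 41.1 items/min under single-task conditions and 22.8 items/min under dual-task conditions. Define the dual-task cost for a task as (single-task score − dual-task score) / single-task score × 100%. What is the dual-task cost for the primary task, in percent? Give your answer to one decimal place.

44.5

Cost = (41.1 − 22.8) / 41.1 × 100%
     = 18.3000 / 41.1 × 100% = 44.5255%.
≈ 44.5%.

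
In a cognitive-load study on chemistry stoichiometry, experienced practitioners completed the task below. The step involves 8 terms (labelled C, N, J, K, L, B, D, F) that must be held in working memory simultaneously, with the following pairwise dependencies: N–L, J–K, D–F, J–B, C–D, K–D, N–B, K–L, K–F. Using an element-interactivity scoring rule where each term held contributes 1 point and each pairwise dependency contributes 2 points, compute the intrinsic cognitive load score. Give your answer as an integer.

Count of terms held simultaneously: 8.
Count of pairwise dependencies listed: 9.
Element contribution: 8 × 1 = 8.
Interaction contribution: 9 × 2 = 18.
Intrinsic load = 8 + 18 = 26.

26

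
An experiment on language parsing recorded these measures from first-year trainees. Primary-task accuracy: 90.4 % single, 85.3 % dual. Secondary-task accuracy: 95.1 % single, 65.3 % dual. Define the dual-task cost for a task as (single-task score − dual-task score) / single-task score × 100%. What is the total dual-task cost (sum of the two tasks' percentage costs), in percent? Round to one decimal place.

37.0

Primary cost = (90.4 − 85.3) / 90.4 × 100% = 5.6416%.
Secondary cost = (95.1 − 65.3) / 95.1 × 100% = 31.3354%.
Total = 5.6416% + 31.3354% = 36.9770% ≈ 37.0%.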